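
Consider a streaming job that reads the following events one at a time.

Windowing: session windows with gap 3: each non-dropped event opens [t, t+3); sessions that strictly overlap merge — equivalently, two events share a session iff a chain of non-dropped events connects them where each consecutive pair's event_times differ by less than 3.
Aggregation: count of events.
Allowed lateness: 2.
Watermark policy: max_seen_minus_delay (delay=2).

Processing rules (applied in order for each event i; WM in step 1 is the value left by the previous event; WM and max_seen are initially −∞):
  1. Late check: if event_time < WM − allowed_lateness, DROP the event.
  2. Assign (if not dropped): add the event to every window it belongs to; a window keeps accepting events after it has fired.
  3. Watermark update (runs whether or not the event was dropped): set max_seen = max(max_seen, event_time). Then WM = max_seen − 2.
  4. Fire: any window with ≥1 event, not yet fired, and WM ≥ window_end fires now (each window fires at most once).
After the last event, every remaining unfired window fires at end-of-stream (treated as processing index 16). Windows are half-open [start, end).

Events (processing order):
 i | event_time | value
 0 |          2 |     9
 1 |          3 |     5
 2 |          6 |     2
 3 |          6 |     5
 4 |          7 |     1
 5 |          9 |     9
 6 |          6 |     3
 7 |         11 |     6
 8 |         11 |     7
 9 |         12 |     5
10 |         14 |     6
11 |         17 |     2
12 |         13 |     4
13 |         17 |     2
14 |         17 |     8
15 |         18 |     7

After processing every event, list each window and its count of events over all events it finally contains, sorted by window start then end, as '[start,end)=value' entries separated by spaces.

i=0 t=2 v=9: → [2,5); WM=0
i=1 t=3 v=5: → [2,6); WM=1
i=2 t=6 v=2: → [6,9); WM=4
i=3 t=6 v=5: → [6,9); WM=4
i=4 t=7 v=1: → [6,10); WM=5
i=5 t=9 v=9: → [6,12); WM=7
i=6 t=6 v=3: → [6,12); WM=7
i=7 t=11 v=6: → [6,14); WM=9
i=8 t=11 v=7: → [6,14); WM=9
i=9 t=12 v=5: → [6,15); WM=10
i=10 t=14 v=6: → [6,17); WM=12
i=11 t=17 v=2: → [17,20); WM=15
i=12 t=13 v=4: → [6,17); WM=15
i=13 t=17 v=2: → [17,20); WM=15
i=14 t=17 v=8: → [17,20); WM=15
i=15 t=18 v=7: → [17,21); WM=16

[2,6)=2 [6,17)=10 [17,21)=4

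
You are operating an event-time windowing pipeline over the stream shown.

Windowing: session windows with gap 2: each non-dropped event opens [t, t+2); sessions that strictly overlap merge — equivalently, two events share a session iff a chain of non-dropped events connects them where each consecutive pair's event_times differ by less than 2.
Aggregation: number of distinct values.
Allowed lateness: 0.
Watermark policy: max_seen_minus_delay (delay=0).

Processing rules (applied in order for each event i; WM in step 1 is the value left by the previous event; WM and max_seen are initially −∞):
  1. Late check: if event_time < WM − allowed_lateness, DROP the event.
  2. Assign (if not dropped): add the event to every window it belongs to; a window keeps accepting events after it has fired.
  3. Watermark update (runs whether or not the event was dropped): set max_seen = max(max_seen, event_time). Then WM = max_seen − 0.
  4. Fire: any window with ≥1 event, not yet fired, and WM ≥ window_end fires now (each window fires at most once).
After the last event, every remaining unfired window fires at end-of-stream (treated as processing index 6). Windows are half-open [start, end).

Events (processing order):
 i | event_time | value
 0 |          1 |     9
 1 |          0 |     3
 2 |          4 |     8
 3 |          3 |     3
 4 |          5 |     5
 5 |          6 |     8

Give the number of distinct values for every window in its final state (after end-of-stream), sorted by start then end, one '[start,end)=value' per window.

[1,3)=1 [4,8)=2

i=0 t=1 v=9: → [1,3); WM=1
i=1 t=0 v=3: DROP (t<1-0); WM=1
i=2 t=4 v=8: → [4,6); WM=4
i=3 t=3 v=3: DROP (t<4-0); WM=4
i=4 t=5 v=5: → [4,7); WM=5
i=5 t=6 v=8: → [4,8); WM=6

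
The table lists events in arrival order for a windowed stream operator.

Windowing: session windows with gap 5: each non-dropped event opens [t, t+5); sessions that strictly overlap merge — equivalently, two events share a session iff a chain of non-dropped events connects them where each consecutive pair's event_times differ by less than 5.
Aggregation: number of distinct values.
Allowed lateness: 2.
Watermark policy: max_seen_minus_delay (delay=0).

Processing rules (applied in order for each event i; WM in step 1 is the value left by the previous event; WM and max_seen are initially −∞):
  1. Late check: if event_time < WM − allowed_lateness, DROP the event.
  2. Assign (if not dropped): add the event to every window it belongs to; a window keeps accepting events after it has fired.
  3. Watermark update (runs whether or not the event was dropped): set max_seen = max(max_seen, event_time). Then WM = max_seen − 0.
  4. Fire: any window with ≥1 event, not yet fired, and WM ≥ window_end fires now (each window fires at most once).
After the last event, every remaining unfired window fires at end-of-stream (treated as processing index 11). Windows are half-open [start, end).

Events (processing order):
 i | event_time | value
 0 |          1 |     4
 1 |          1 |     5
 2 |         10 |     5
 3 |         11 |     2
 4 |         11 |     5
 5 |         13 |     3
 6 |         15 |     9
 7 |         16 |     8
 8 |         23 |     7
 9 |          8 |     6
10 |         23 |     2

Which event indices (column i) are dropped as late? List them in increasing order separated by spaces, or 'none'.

i=0 t=1 v=4: → [1,6); WM=1
i=1 t=1 v=5: → [1,6); WM=1
i=2 t=10 v=5: → [10,15); WM=10
i=3 t=11 v=2: → [10,16); WM=11
i=4 t=11 v=5: → [10,16); WM=11
i=5 t=13 v=3: → [10,18); WM=13
i=6 t=15 v=9: → [10,20); WM=15
i=7 t=16 v=8: → [10,21); WM=16
i=8 t=23 v=7: → [23,28); WM=23
i=9 t=8 v=6: DROP (t<23-2); WM=23
i=10 t=23 v=2: → [23,28); WM=23

9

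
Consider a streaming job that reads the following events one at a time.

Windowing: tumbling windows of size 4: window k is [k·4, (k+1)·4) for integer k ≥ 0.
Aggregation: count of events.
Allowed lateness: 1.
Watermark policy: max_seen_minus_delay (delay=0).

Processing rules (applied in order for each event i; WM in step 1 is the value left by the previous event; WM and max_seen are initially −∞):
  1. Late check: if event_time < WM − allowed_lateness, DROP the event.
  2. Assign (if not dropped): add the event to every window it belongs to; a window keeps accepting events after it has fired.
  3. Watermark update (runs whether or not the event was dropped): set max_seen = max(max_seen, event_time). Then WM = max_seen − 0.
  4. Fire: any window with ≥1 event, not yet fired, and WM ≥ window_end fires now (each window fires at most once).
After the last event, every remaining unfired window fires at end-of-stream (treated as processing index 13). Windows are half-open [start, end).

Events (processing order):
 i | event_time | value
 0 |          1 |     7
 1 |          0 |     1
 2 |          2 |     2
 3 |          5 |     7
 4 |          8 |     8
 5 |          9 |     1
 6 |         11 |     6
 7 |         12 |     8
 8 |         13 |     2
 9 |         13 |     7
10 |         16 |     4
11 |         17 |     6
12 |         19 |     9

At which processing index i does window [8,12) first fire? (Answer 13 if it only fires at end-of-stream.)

7

i=0 t=1 v=7: → [0,4); WM=1
i=1 t=0 v=1: → [0,4); WM=1
i=2 t=2 v=2: → [0,4); WM=2
i=3 t=5 v=7: → [4,8); WM=5; [0,4) fires=3
i=4 t=8 v=8: → [8,12); WM=8; [4,8) fires=1
i=5 t=9 v=1: → [8,12); WM=9
i=6 t=11 v=6: → [8,12); WM=11
i=7 t=12 v=8: → [12,16); WM=12; [8,12) fires=3
i=8 t=13 v=2: → [12,16); WM=13
i=9 t=13 v=7: → [12,16); WM=13
i=10 t=16 v=4: → [16,20); WM=16; [12,16) fires=3
i=11 t=17 v=6: → [16,20); WM=17
i=12 t=19 v=9: → [16,20); WM=19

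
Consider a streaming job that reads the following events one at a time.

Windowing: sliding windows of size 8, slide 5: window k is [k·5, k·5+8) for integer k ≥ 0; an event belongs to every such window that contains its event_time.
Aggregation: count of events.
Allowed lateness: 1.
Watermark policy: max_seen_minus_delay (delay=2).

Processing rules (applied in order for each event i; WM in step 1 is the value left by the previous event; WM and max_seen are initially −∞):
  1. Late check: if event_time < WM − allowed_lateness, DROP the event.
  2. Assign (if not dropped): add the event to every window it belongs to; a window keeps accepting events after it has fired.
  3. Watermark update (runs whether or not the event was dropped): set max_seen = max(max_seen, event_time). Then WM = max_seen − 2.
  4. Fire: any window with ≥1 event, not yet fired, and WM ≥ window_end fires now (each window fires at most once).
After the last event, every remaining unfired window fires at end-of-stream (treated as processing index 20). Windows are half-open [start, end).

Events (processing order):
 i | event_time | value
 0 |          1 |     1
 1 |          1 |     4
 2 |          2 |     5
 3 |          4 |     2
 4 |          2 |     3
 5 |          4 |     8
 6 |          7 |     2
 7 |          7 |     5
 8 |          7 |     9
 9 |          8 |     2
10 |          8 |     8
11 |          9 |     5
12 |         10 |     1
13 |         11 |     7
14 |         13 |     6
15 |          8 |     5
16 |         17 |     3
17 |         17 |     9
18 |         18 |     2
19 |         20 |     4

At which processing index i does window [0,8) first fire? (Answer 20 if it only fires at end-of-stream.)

i=0 t=1 v=1: → [0,8); WM=-1
i=1 t=1 v=4: → [0,8); WM=-1
i=2 t=2 v=5: → [0,8); WM=0
i=3 t=4 v=2: → [0,8); WM=2
i=4 t=2 v=3: → [0,8); WM=2
i=5 t=4 v=8: → [0,8); WM=2
i=6 t=7 v=2: → [5,13),[0,8); WM=5
i=7 t=7 v=5: → [5,13),[0,8); WM=5
i=8 t=7 v=9: → [5,13),[0,8); WM=5
i=9 t=8 v=2: → [5,13); WM=6
i=10 t=8 v=8: → [5,13); WM=6
i=11 t=9 v=5: → [5,13); WM=7
i=12 t=10 v=1: → [10,18),[5,13); WM=8; [0,8) fires=9
i=13 t=11 v=7: → [10,18),[5,13); WM=9
i=14 t=13 v=6: → [10,18); WM=11
i=15 t=8 v=5: DROP (t<11-1); WM=11
i=16 t=17 v=3: → [15,23),[10,18); WM=15; [5,13) fires=8
i=17 t=17 v=9: → [15,23),[10,18); WM=15
i=18 t=18 v=2: → [15,23); WM=16
i=19 t=20 v=4: → [20,28),[15,23); WM=18; [10,18) fires=5

12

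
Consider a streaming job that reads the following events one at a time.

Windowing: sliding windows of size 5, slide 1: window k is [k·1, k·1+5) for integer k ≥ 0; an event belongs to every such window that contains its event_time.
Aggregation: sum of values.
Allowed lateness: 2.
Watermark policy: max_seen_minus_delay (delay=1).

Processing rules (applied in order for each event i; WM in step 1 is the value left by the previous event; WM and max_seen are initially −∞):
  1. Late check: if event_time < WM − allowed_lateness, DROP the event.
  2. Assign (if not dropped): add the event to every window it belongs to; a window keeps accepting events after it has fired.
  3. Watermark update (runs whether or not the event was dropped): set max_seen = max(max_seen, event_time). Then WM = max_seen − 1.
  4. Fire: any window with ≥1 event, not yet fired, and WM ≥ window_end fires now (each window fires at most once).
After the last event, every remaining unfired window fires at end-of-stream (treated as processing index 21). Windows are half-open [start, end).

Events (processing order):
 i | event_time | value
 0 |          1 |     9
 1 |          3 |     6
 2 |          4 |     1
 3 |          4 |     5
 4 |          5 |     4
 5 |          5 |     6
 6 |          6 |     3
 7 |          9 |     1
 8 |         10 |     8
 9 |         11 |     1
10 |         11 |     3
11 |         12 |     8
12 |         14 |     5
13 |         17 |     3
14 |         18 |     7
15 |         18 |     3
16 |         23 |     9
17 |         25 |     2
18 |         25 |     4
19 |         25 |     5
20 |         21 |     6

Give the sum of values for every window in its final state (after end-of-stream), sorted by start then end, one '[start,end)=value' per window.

i=0 t=1 v=9: → [1,6),[0,5); WM=0
i=1 t=3 v=6: → [3,8),[2,7),[1,6),[0,5); WM=2
i=2 t=4 v=1: → [4,9),[3,8),[2,7),[1,6),[0,5); WM=3
i=3 t=4 v=5: → [4,9),[3,8),[2,7),[1,6),[0,5); WM=3
i=4 t=5 v=4: → [5,10),[4,9),[3,8),[2,7),[1,6); WM=4
i=5 t=5 v=6: → [5,10),[4,9),[3,8),[2,7),[1,6); WM=4
i=6 t=6 v=3: → [6,11),[5,10),[4,9),[3,8),[2,7); WM=5; [0,5) fires=21
i=7 t=9 v=1: → [9,14),[8,13),[7,12),[6,11),[5,10); WM=8; [1,6) fires=31 [2,7) fires=25 [3,8) fires=25
i=8 t=10 v=8: → [10,15),[9,14),[8,13),[7,12),[6,11); WM=9; [4,9) fires=19
i=9 t=11 v=1: → [11,16),[10,15),[9,14),[8,13),[7,12); WM=10; [5,10) fires=14
i=10 t=11 v=3: → [11,16),[10,15),[9,14),[8,13),[7,12); WM=10
i=11 t=12 v=8: → [12,17),[11,16),[10,15),[9,14),[8,13); WM=11; [6,11) fires=12
i=12 t=14 v=5: → [14,19),[13,18),[12,17),[11,16),[10,15); WM=13; [7,12) fires=13 [8,13) fires=21
i=13 t=17 v=3: → [17,22),[16,21),[15,20),[14,19),[13,18); WM=16; [9,14) fires=21 [10,15) fires=25 [11,16) fires=17
i=14 t=18 v=7: → [18,23),[17,22),[16,21),[15,20),[14,19); WM=17; [12,17) fires=13
i=15 t=18 v=3: → [18,23),[17,22),[16,21),[15,20),[14,19); WM=17
i=16 t=23 v=9: → [23,28),[22,27),[21,26),[20,25),[19,24); WM=22; [13,18) fires=8 [14,19) fires=18 [15,20) fires=13 [16,21) fires=13 [17,22) fires=13
i=17 t=25 v=2: → [25,30),[24,29),[23,28),[22,27),[21,26); WM=24; [18,23) fires=10 [19,24) fires=9
i=18 t=25 v=4: → [25,30),[24,29),[23,28),[22,27),[21,26); WM=24
i=19 t=25 v=5: → [25,30),[24,29),[23,28),[22,27),[21,26); WM=24
i=20 t=21 v=6: DROP (t<24-2); WM=24

[0,5)=21 [1,6)=31 [2,7)=25 [3,8)=25 [4,9)=19 [5,10)=14 [6,11)=12 [7,12)=13 [8,13)=21 [9,14)=21 [10,15)=25 [11,16)=17 [12,17)=13 [13,18)=8 [14,19)=18 [15,20)=13 [16,21)=13 [17,22)=13 [18,23)=10 [19,24)=9 [20,25)=9 [21,26)=20 [22,27)=20 [23,28)=20 [24,29)=11 [25,30)=11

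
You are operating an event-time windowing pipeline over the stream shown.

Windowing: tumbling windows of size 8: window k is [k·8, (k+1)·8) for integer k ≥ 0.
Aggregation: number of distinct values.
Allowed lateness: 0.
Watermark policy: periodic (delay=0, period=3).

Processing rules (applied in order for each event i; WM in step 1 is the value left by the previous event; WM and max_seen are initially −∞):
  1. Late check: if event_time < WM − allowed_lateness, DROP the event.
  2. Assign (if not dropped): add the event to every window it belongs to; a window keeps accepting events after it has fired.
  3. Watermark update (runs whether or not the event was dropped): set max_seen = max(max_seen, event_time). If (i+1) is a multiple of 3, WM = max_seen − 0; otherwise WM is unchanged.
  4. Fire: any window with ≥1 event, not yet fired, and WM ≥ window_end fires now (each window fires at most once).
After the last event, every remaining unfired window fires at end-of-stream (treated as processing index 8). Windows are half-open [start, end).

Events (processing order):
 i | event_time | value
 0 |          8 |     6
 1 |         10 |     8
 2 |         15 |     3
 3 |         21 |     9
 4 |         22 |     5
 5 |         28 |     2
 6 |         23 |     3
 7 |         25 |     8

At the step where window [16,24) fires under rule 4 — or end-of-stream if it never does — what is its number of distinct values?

2

i=0 t=8 v=6: → [8,16); WM=−∞
i=1 t=10 v=8: → [8,16); WM=−∞
i=2 t=15 v=3: → [8,16); WM=15
i=3 t=21 v=9: → [16,24); WM=15
i=4 t=22 v=5: → [16,24); WM=15
i=5 t=28 v=2: → [24,32); WM=28; [8,16) fires=3 [16,24) fires=2
i=6 t=23 v=3: DROP (t<28-0); WM=28
i=7 t=25 v=8: DROP (t<28-0); WM=28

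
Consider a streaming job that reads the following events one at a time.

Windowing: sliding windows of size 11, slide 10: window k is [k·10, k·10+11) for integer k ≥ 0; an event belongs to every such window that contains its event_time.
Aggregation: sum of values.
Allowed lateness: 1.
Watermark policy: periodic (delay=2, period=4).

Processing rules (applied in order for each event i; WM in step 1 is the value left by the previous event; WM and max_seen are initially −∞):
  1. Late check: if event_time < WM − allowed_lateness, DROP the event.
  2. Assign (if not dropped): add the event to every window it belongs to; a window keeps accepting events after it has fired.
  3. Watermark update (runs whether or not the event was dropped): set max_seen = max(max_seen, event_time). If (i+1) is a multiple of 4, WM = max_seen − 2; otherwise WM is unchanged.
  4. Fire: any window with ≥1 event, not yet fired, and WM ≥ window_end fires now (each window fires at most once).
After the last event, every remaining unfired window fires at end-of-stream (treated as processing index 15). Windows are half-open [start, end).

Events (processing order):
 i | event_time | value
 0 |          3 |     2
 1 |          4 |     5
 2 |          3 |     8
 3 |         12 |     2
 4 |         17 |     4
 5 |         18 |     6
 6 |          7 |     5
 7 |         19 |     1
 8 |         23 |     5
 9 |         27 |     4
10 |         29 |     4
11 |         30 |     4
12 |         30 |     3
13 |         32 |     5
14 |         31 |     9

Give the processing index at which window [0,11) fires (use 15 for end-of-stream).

7

i=0 t=3 v=2: → [0,11); WM=−∞
i=1 t=4 v=5: → [0,11); WM=−∞
i=2 t=3 v=8: → [0,11); WM=−∞
i=3 t=12 v=2: → [10,21); WM=10
i=4 t=17 v=4: → [10,21); WM=10
i=5 t=18 v=6: → [10,21); WM=10
i=6 t=7 v=5: DROP (t<10-1); WM=10
i=7 t=19 v=1: → [10,21); WM=17; [0,11) fires=15
i=8 t=23 v=5: → [20,31); WM=17
i=9 t=27 v=4: → [20,31); WM=17
i=10 t=29 v=4: → [20,31); WM=17
i=11 t=30 v=4: → [30,41),[20,31); WM=28; [10,21) fires=13
i=12 t=30 v=3: → [30,41),[20,31); WM=28
i=13 t=32 v=5: → [30,41); WM=28
i=14 t=31 v=9: → [30,41); WM=28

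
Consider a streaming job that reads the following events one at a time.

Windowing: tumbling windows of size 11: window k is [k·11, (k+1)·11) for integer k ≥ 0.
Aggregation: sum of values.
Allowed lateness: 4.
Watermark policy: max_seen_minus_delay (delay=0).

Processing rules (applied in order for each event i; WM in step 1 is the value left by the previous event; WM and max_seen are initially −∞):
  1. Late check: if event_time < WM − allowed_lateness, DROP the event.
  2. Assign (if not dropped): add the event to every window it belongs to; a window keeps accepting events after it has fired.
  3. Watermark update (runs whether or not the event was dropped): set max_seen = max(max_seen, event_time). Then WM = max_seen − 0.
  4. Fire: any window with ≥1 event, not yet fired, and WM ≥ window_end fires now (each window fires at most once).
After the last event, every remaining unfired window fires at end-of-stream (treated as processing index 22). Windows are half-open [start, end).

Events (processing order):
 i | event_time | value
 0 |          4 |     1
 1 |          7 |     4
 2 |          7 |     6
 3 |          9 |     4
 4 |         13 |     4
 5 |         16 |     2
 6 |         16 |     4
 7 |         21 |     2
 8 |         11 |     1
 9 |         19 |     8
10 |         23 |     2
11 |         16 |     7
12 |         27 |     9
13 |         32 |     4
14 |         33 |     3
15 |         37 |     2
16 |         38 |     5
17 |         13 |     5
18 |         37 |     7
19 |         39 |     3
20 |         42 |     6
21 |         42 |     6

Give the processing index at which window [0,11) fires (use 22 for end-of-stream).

i=0 t=4 v=1: → [0,11); WM=4
i=1 t=7 v=4: → [0,11); WM=7
i=2 t=7 v=6: → [0,11); WM=7
i=3 t=9 v=4: → [0,11); WM=9
i=4 t=13 v=4: → [11,22); WM=13; [0,11) fires=15
i=5 t=16 v=2: → [11,22); WM=16
i=6 t=16 v=4: → [11,22); WM=16
i=7 t=21 v=2: → [11,22); WM=21
i=8 t=11 v=1: DROP (t<21-4); WM=21
i=9 t=19 v=8: → [11,22); WM=21
i=10 t=23 v=2: → [22,33); WM=23; [11,22) fires=20
i=11 t=16 v=7: DROP (t<23-4); WM=23
i=12 t=27 v=9: → [22,33); WM=27
i=13 t=32 v=4: → [22,33); WM=32
i=14 t=33 v=3: → [33,44); WM=33; [22,33) fires=15
i=15 t=37 v=2: → [33,44); WM=37
i=16 t=38 v=5: → [33,44); WM=38
i=17 t=13 v=5: DROP (t<38-4); WM=38
i=18 t=37 v=7: → [33,44); WM=38
i=19 t=39 v=3: → [33,44); WM=39
i=20 t=42 v=6: → [33,44); WM=42
i=21 t=42 v=6: → [33,44); WM=42

4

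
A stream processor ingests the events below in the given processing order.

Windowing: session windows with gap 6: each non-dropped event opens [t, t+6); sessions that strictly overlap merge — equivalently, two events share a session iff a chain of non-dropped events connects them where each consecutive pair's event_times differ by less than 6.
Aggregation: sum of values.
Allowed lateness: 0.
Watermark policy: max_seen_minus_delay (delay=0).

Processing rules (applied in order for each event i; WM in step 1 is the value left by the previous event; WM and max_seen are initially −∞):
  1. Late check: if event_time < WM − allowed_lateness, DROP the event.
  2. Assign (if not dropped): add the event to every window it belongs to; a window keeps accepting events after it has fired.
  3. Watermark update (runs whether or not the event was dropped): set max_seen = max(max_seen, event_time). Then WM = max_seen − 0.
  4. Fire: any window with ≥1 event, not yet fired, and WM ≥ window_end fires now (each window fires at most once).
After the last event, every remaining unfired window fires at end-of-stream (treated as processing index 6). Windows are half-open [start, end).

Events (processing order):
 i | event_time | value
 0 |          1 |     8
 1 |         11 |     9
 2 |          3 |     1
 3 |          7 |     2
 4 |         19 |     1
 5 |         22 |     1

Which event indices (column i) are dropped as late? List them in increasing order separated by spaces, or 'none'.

i=0 t=1 v=8: → [1,7); WM=1
i=1 t=11 v=9: → [11,17); WM=11
i=2 t=3 v=1: DROP (t<11-0); WM=11
i=3 t=7 v=2: DROP (t<11-0); WM=11
i=4 t=19 v=1: → [19,25); WM=19
i=5 t=22 v=1: → [19,28); WM=22

2 3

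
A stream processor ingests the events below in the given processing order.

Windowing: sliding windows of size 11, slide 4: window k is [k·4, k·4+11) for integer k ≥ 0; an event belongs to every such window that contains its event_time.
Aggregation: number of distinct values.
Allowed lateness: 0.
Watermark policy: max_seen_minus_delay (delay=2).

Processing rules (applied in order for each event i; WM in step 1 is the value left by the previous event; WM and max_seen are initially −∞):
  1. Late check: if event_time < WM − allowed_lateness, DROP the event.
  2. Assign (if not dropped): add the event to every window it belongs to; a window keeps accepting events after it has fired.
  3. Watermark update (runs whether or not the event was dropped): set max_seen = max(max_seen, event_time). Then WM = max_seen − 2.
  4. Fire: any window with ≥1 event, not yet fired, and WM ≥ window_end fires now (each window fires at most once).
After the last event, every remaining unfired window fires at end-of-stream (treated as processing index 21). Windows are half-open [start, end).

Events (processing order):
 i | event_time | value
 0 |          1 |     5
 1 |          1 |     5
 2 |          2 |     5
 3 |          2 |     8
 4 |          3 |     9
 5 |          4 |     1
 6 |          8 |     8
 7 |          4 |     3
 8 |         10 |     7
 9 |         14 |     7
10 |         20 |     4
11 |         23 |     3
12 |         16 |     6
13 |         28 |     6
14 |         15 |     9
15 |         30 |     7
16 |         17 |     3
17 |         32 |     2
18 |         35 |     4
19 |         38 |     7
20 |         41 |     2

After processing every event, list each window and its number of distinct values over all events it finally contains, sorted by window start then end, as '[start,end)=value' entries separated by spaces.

i=0 t=1 v=5: → [0,11); WM=-1
i=1 t=1 v=5: → [0,11); WM=-1
i=2 t=2 v=5: → [0,11); WM=0
i=3 t=2 v=8: → [0,11); WM=0
i=4 t=3 v=9: → [0,11); WM=1
i=5 t=4 v=1: → [4,15),[0,11); WM=2
i=6 t=8 v=8: → [8,19),[4,15),[0,11); WM=6
i=7 t=4 v=3: DROP (t<6-0); WM=6
i=8 t=10 v=7: → [8,19),[4,15),[0,11); WM=8
i=9 t=14 v=7: → [12,23),[8,19),[4,15); WM=12; [0,11) fires=5
i=10 t=20 v=4: → [20,31),[16,27),[12,23); WM=18; [4,15) fires=3
i=11 t=23 v=3: → [20,31),[16,27); WM=21; [8,19) fires=2
i=12 t=16 v=6: DROP (t<21-0); WM=21
i=13 t=28 v=6: → [28,39),[24,35),[20,31); WM=26; [12,23) fires=2
i=14 t=15 v=9: DROP (t<26-0); WM=26
i=15 t=30 v=7: → [28,39),[24,35),[20,31); WM=28; [16,27) fires=2
i=16 t=17 v=3: DROP (t<28-0); WM=28
i=17 t=32 v=2: → [32,43),[28,39),[24,35); WM=30
i=18 t=35 v=4: → [32,43),[28,39); WM=33; [20,31) fires=4
i=19 t=38 v=7: → [36,47),[32,43),[28,39); WM=36; [24,35) fires=3
i=20 t=41 v=2: → [40,51),[36,47),[32,43); WM=39; [28,39) fires=4

[0,11)=5 [4,15)=3 [8,19)=2 [12,23)=2 [16,27)=2 [20,31)=4 [24,35)=3 [28,39)=4 [32,43)=3 [36,47)=2 [40,51)=1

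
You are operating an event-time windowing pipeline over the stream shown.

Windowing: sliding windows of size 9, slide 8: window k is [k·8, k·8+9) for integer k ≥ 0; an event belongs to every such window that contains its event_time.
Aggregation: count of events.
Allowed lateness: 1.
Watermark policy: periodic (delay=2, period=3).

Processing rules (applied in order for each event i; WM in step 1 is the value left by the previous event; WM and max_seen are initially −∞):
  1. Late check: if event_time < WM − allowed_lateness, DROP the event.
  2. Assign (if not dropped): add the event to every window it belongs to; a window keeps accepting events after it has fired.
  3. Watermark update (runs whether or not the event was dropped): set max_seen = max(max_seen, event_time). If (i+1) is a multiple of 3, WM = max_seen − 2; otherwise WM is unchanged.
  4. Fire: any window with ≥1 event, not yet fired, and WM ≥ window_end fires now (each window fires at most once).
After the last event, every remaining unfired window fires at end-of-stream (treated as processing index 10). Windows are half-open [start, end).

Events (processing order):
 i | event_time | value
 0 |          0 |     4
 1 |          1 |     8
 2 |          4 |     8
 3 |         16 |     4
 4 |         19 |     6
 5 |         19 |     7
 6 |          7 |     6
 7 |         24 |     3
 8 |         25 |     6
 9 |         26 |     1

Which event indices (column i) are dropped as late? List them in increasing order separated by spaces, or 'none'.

6

i=0 t=0 v=4: → [0,9); WM=−∞
i=1 t=1 v=8: → [0,9); WM=−∞
i=2 t=4 v=8: → [0,9); WM=2
i=3 t=16 v=4: → [16,25),[8,17); WM=2
i=4 t=19 v=6: → [16,25); WM=2
i=5 t=19 v=7: → [16,25); WM=17; [0,9) fires=3 [8,17) fires=1
i=6 t=7 v=6: DROP (t<17-1); WM=17
i=7 t=24 v=3: → [24,33),[16,25); WM=17
i=8 t=25 v=6: → [24,33); WM=23
i=9 t=26 v=1: → [24,33); WM=23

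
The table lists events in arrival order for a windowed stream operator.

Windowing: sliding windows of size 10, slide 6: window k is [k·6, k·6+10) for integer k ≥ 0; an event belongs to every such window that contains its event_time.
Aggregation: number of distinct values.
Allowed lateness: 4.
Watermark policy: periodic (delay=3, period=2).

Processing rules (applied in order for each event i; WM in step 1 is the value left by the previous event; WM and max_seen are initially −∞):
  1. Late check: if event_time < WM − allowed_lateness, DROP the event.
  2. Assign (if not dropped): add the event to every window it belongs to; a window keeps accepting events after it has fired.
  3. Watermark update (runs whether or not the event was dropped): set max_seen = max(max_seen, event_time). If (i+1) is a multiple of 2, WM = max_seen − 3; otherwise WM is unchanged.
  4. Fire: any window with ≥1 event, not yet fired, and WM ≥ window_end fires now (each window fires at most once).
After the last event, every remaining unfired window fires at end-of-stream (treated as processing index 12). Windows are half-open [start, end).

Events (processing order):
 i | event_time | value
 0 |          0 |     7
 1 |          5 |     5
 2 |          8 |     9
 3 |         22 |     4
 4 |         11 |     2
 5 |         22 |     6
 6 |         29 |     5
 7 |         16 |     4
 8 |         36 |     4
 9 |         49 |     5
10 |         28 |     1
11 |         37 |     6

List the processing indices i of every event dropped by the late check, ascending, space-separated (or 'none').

4 10 11

i=0 t=0 v=7: → [0,10); WM=−∞
i=1 t=5 v=5: → [0,10); WM=2
i=2 t=8 v=9: → [6,16),[0,10); WM=2
i=3 t=22 v=4: → [18,28); WM=19; [0,10) fires=3 [6,16) fires=1
i=4 t=11 v=2: DROP (t<19-4); WM=19
i=5 t=22 v=6: → [18,28); WM=19
i=6 t=29 v=5: → [24,34); WM=19
i=7 t=16 v=4: → [12,22); WM=26; [12,22) fires=1
i=8 t=36 v=4: → [36,46),[30,40); WM=26
i=9 t=49 v=5: → [48,58),[42,52); WM=46; [18,28) fires=2 [24,34) fires=1 [30,40) fires=1 [36,46) fires=1
i=10 t=28 v=1: DROP (t<46-4); WM=46
i=11 t=37 v=6: DROP (t<46-4); WM=46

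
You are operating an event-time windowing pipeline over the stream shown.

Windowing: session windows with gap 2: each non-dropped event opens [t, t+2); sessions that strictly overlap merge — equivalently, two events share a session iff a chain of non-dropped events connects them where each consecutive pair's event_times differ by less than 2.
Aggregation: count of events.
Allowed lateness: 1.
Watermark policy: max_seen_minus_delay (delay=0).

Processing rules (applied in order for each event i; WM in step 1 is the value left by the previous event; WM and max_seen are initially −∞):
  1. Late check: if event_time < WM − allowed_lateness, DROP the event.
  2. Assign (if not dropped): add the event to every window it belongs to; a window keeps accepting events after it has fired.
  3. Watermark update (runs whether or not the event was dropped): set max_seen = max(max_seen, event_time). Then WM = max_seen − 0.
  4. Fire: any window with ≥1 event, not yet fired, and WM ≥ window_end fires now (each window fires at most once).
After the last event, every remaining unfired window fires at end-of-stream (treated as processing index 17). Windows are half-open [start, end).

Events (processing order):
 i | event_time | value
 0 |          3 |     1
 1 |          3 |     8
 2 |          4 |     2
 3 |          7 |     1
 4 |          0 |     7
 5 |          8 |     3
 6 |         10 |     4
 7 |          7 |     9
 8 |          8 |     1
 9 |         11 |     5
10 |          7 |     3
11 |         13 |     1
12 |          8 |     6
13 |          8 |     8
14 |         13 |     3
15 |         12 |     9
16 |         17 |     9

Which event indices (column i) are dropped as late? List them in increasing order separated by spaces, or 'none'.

i=0 t=3 v=1: → [3,5); WM=3
i=1 t=3 v=8: → [3,5); WM=3
i=2 t=4 v=2: → [3,6); WM=4
i=3 t=7 v=1: → [7,9); WM=7
i=4 t=0 v=7: DROP (t<7-1); WM=7
i=5 t=8 v=3: → [7,10); WM=8
i=6 t=10 v=4: → [10,12); WM=10
i=7 t=7 v=9: DROP (t<10-1); WM=10
i=8 t=8 v=1: DROP (t<10-1); WM=10
i=9 t=11 v=5: → [10,13); WM=11
i=10 t=7 v=3: DROP (t<11-1); WM=11
i=11 t=13 v=1: → [13,15); WM=13
i=12 t=8 v=6: DROP (t<13-1); WM=13
i=13 t=8 v=8: DROP (t<13-1); WM=13
i=14 t=13 v=3: → [13,15); WM=13
i=15 t=12 v=9: → [10,15); WM=13
i=16 t=17 v=9: → [17,19); WM=17

4 7 8 10 12 13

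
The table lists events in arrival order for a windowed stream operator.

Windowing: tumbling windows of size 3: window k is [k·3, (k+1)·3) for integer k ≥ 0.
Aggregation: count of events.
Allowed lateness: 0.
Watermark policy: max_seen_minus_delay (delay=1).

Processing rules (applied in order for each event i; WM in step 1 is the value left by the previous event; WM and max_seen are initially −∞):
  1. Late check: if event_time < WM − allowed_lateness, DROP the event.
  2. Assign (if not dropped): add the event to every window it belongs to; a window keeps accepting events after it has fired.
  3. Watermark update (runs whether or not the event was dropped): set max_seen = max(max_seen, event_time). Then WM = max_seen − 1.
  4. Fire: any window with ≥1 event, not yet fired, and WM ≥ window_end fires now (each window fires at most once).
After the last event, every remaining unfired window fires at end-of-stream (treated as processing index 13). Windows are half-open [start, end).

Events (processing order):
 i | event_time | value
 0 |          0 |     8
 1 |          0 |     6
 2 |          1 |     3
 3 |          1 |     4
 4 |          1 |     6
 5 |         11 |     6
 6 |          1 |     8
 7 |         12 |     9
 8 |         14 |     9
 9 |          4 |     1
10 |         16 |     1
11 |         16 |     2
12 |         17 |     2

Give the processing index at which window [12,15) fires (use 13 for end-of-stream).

10

i=0 t=0 v=8: → [0,3); WM=-1
i=1 t=0 v=6: → [0,3); WM=-1
i=2 t=1 v=3: → [0,3); WM=0
i=3 t=1 v=4: → [0,3); WM=0
i=4 t=1 v=6: → [0,3); WM=0
i=5 t=11 v=6: → [9,12); WM=10; [0,3) fires=5
i=6 t=1 v=8: DROP (t<10-0); WM=10
i=7 t=12 v=9: → [12,15); WM=11
i=8 t=14 v=9: → [12,15); WM=13; [9,12) fires=1
i=9 t=4 v=1: DROP (t<13-0); WM=13
i=10 t=16 v=1: → [15,18); WM=15; [12,15) fires=2
i=11 t=16 v=2: → [15,18); WM=15
i=12 t=17 v=2: → [15,18); WM=16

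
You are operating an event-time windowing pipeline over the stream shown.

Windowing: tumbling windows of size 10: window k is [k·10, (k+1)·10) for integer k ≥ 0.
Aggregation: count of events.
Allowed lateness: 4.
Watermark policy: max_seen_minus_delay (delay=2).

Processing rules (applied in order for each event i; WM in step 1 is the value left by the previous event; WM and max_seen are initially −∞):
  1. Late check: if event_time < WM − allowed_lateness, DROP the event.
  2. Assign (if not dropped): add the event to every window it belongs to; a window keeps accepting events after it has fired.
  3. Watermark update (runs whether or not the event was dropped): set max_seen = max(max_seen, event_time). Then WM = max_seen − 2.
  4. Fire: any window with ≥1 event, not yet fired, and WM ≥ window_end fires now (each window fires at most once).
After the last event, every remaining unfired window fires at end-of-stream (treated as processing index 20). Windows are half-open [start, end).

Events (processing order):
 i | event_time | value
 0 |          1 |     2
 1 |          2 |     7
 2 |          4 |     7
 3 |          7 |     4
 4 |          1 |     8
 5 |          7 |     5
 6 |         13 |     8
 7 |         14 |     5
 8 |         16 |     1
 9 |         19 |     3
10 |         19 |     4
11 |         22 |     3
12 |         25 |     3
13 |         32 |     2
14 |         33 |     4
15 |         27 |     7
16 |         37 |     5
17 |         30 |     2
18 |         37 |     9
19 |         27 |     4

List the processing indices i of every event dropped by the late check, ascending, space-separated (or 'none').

17 19

i=0 t=1 v=2: → [0,10); WM=-1
i=1 t=2 v=7: → [0,10); WM=0
i=2 t=4 v=7: → [0,10); WM=2
i=3 t=7 v=4: → [0,10); WM=5
i=4 t=1 v=8: → [0,10); WM=5
i=5 t=7 v=5: → [0,10); WM=5
i=6 t=13 v=8: → [10,20); WM=11; [0,10) fires=6
i=7 t=14 v=5: → [10,20); WM=12
i=8 t=16 v=1: → [10,20); WM=14
i=9 t=19 v=3: → [10,20); WM=17
i=10 t=19 v=4: → [10,20); WM=17
i=11 t=22 v=3: → [20,30); WM=20; [10,20) fires=5
i=12 t=25 v=3: → [20,30); WM=23
i=13 t=32 v=2: → [30,40); WM=30; [20,30) fires=2
i=14 t=33 v=4: → [30,40); WM=31
i=15 t=27 v=7: → [20,30); WM=31
i=16 t=37 v=5: → [30,40); WM=35
i=17 t=30 v=2: DROP (t<35-4); WM=35
i=18 t=37 v=9: → [30,40); WM=35
i=19 t=27 v=4: DROP (t<35-4); WM=35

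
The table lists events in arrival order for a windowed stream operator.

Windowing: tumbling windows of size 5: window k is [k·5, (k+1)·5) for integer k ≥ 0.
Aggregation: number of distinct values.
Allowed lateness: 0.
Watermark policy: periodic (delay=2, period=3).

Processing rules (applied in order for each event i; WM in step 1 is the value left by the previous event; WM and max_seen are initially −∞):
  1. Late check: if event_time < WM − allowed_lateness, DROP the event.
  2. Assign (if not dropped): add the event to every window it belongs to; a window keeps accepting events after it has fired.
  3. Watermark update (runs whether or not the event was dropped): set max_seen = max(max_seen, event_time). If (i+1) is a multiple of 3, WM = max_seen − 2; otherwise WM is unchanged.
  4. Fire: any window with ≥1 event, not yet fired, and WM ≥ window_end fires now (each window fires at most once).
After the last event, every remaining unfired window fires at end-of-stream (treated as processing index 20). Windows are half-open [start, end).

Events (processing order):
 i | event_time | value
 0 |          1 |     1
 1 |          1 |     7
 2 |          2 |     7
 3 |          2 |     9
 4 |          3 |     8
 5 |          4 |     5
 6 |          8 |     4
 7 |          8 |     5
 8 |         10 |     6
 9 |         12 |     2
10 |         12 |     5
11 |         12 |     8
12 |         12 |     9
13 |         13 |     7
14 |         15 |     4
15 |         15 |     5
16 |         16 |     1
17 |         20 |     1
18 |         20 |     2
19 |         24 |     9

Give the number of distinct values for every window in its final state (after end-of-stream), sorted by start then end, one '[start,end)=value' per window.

i=0 t=1 v=1: → [0,5); WM=−∞
i=1 t=1 v=7: → [0,5); WM=−∞
i=2 t=2 v=7: → [0,5); WM=0
i=3 t=2 v=9: → [0,5); WM=0
i=4 t=3 v=8: → [0,5); WM=0
i=5 t=4 v=5: → [0,5); WM=2
i=6 t=8 v=4: → [5,10); WM=2
i=7 t=8 v=5: → [5,10); WM=2
i=8 t=10 v=6: → [10,15); WM=8; [0,5) fires=5
i=9 t=12 v=2: → [10,15); WM=8
i=10 t=12 v=5: → [10,15); WM=8
i=11 t=12 v=8: → [10,15); WM=10; [5,10) fires=2
i=12 t=12 v=9: → [10,15); WM=10
i=13 t=13 v=7: → [10,15); WM=10
i=14 t=15 v=4: → [15,20); WM=13
i=15 t=15 v=5: → [15,20); WM=13
i=16 t=16 v=1: → [15,20); WM=13
i=17 t=20 v=1: → [20,25); WM=18; [10,15) fires=6
i=18 t=20 v=2: → [20,25); WM=18
i=19 t=24 v=9: → [20,25); WM=18

[0,5)=5 [5,10)=2 [10,15)=6 [15,20)=3 [20,25)=3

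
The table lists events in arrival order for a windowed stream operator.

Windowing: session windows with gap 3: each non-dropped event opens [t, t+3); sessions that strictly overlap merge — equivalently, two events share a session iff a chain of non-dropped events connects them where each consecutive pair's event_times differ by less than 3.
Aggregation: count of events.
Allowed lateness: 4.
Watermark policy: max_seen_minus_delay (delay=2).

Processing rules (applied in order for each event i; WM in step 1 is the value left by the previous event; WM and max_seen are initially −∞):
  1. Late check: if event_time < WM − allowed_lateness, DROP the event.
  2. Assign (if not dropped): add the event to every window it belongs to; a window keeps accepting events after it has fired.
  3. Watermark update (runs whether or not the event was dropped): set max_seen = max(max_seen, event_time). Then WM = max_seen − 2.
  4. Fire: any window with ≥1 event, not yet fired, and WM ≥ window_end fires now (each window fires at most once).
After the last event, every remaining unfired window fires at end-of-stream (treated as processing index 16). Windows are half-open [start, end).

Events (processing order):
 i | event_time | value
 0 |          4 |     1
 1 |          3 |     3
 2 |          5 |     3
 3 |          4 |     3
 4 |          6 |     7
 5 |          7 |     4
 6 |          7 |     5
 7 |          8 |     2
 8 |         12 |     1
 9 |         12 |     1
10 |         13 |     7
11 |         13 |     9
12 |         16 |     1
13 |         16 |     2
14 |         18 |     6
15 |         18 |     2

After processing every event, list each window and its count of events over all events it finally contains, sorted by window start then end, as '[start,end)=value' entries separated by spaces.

i=0 t=4 v=1: → [4,7); WM=2
i=1 t=3 v=3: → [3,7); WM=2
i=2 t=5 v=3: → [3,8); WM=3
i=3 t=4 v=3: → [3,8); WM=3
i=4 t=6 v=7: → [3,9); WM=4
i=5 t=7 v=4: → [3,10); WM=5
i=6 t=7 v=5: → [3,10); WM=5
i=7 t=8 v=2: → [3,11); WM=6
i=8 t=12 v=1: → [12,15); WM=10
i=9 t=12 v=1: → [12,15); WM=10
i=10 t=13 v=7: → [12,16); WM=11
i=11 t=13 v=9: → [12,16); WM=11
i=12 t=16 v=1: → [16,19); WM=14
i=13 t=16 v=2: → [16,19); WM=14
i=14 t=18 v=6: → [16,21); WM=16
i=15 t=18 v=2: → [16,21); WM=16

[3,11)=8 [12,16)=4 [16,21)=4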